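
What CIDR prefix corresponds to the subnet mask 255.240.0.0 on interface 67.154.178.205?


Binary: 11111111.11110000.00000000.00000000
Count leading 1s
Prefix: /12


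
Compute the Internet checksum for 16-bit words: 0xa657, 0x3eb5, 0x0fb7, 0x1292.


Sum all words (with carry folding):
+ 0xa657 = 0xa657
+ 0x3eb5 = 0xe50c
+ 0x0fb7 = 0xf4c3
+ 0x1292 = 0x0756
One's complement: ~0x0756
Checksum = 0xf8a9


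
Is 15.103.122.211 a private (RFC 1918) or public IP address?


RFC 1918 private ranges:
  10.0.0.0/8 (10.0.0.0 - 10.255.255.255)
  172.16.0.0/12 (172.16.0.0 - 172.31.255.255)
  192.168.0.0/16 (192.168.0.0 - 192.168.255.255)
Public (not in any RFC 1918 range)


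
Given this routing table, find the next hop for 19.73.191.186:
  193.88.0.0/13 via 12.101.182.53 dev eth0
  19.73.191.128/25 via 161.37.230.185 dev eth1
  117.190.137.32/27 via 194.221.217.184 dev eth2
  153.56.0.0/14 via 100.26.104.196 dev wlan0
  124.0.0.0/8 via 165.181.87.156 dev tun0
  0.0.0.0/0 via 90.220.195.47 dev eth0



Longest prefix match for 19.73.191.186:
  /13 193.88.0.0: no
  /25 19.73.191.128: MATCH
  /27 117.190.137.32: no
  /14 153.56.0.0: no
  /8 124.0.0.0: no
  /0 0.0.0.0: MATCH
Selected: next-hop 161.37.230.185 via eth1 (matched /25)


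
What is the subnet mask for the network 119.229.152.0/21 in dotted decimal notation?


/21 means 21 network bits, 11 host bits
Binary: 11111111111111111111100000000000
Mask: 255.255.248.0


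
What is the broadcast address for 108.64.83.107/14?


Network: 108.64.0.0/14
Host bits = 18
Set all host bits to 1:
Broadcast: 108.67.255.255


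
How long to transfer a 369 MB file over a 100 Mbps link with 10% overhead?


Effective throughput = 100 * (1 - 10/100) = 90 Mbps
File size in Mb = 369 * 8 = 2952 Mb
Time = 2952 / 90
Time = 32.8 seconds


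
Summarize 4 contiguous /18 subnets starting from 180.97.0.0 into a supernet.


Original prefix: /18
Number of subnets: 4 = 2^2
New prefix = 18 - 2 = 16
Supernet: 180.97.0.0/16


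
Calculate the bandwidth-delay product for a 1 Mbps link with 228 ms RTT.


BDP = bandwidth * RTT
= 1 Mbps * 228 ms
= 1 * 1e6 * 228 / 1000 bits
= 228000 bits
= 28500 bytes
= 27.832 KB
BDP = 228000 bits (28500 bytes)


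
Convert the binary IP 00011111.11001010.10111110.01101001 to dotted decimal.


00011111 = 31
11001010 = 202
10111110 = 190
01101001 = 105
IP: 31.202.190.105


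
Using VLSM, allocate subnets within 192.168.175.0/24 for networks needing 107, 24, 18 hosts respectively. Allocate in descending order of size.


107 hosts -> /25 (126 usable): 192.168.175.0/25
24 hosts -> /27 (30 usable): 192.168.175.128/27
18 hosts -> /27 (30 usable): 192.168.175.160/27
Allocation: 192.168.175.0/25 (107 hosts, 126 usable); 192.168.175.128/27 (24 hosts, 30 usable); 192.168.175.160/27 (18 hosts, 30 usable)


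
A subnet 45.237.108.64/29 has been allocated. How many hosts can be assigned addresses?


Host bits = 32 - 29 = 3
Total addresses = 2^3 = 8
Usable = total - 2 (network and broadcast)
Usable hosts: 6


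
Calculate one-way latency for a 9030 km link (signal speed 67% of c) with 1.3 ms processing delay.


Speed = 0.67 * 3e5 km/s = 201000 km/s
Propagation delay = 9030 / 201000 = 0.0449 s = 44.9254 ms
Processing delay = 1.3 ms
Total one-way latency = 46.2254 ms


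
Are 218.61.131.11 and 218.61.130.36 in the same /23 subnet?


Mask: 255.255.254.0
218.61.131.11 AND mask = 218.61.130.0
218.61.130.36 AND mask = 218.61.130.0
Yes, same subnet (218.61.130.0)


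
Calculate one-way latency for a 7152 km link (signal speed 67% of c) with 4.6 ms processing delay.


Speed = 0.67 * 3e5 km/s = 201000 km/s
Propagation delay = 7152 / 201000 = 0.0356 s = 35.5821 ms
Processing delay = 4.6 ms
Total one-way latency = 40.1821 ms


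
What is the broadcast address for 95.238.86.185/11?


Network: 95.224.0.0/11
Host bits = 21
Set all host bits to 1:
Broadcast: 95.255.255.255


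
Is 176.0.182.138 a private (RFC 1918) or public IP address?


RFC 1918 private ranges:
  10.0.0.0/8 (10.0.0.0 - 10.255.255.255)
  172.16.0.0/12 (172.16.0.0 - 172.31.255.255)
  192.168.0.0/16 (192.168.0.0 - 192.168.255.255)
Public (not in any RFC 1918 range)


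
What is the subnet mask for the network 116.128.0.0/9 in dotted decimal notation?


/9 means 9 network bits, 23 host bits
Binary: 11111111100000000000000000000000
Mask: 255.128.0.0


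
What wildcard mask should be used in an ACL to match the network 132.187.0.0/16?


Subnet mask: 255.255.0.0
Wildcard = 255.255.255.255 - subnet mask
255 - 255 = 0
255 - 255 = 0
255 - 0 = 255
255 - 0 = 255
Wildcard: 0.0.255.255


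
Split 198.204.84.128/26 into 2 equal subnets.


New prefix = 26 + 1 = 27
Each subnet has 32 addresses
  198.204.84.128/27
  198.204.84.160/27
Subnets: 198.204.84.128/27, 198.204.84.160/27


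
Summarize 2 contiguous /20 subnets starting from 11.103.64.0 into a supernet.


Original prefix: /20
Number of subnets: 2 = 2^1
New prefix = 20 - 1 = 19
Supernet: 11.103.64.0/19


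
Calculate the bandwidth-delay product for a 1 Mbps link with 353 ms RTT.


BDP = bandwidth * RTT
= 1 Mbps * 353 ms
= 1 * 1e6 * 353 / 1000 bits
= 353000 bits
= 44125 bytes
= 43.0908 KB
BDP = 353000 bits (44125 bytes)


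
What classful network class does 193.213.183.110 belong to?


First octet: 193
Binary: 11000001
110xxxxx -> Class C (192-223)
Class C, default mask 255.255.255.0 (/24)


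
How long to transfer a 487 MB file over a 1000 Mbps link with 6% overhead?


Effective throughput = 1000 * (1 - 6/100) = 940 Mbps
File size in Mb = 487 * 8 = 3896 Mb
Time = 3896 / 940
Time = 4.1447 seconds


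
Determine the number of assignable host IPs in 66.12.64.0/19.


Host bits = 32 - 19 = 13
Total addresses = 2^13 = 8192
Usable = total - 2 (network and broadcast)
Usable hosts: 8190


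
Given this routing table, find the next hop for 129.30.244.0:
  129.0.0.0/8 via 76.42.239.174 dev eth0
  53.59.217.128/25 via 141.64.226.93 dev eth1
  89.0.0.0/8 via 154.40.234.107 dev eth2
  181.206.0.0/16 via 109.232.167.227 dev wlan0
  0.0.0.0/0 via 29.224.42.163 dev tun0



Longest prefix match for 129.30.244.0:
  /8 129.0.0.0: MATCH
  /25 53.59.217.128: no
  /8 89.0.0.0: no
  /16 181.206.0.0: no
  /0 0.0.0.0: MATCH
Selected: next-hop 76.42.239.174 via eth0 (matched /8)


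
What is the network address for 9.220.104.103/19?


IP:   00001001.11011100.01101000.01100111
Mask: 11111111.11111111.11100000.00000000
AND operation:
Net:  00001001.11011100.01100000.00000000
Network: 9.220.96.0/19


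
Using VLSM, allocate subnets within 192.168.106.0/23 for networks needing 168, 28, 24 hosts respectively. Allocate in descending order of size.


168 hosts -> /24 (254 usable): 192.168.106.0/24
28 hosts -> /27 (30 usable): 192.168.107.0/27
24 hosts -> /27 (30 usable): 192.168.107.32/27
Allocation: 192.168.106.0/24 (168 hosts, 254 usable); 192.168.107.0/27 (28 hosts, 30 usable); 192.168.107.32/27 (24 hosts, 30 usable)


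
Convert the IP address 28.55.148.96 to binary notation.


28 = 00011100
55 = 00110111
148 = 10010100
96 = 01100000
Binary: 00011100.00110111.10010100.01100000


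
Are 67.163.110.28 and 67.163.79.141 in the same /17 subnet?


Mask: 255.255.128.0
67.163.110.28 AND mask = 67.163.0.0
67.163.79.141 AND mask = 67.163.0.0
Yes, same subnet (67.163.0.0)


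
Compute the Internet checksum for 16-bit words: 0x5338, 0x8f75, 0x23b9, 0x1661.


Sum all words (with carry folding):
+ 0x5338 = 0x5338
+ 0x8f75 = 0xe2ad
+ 0x23b9 = 0x0667
+ 0x1661 = 0x1cc8
One's complement: ~0x1cc8
Checksum = 0xe337


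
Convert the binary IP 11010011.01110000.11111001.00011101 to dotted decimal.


11010011 = 211
01110000 = 112
11111001 = 249
00011101 = 29
IP: 211.112.249.29


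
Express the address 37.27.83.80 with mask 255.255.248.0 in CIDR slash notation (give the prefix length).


Binary: 11111111.11111111.11111000.00000000
Count leading 1s
Prefix: /21


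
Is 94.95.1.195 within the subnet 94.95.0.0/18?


Subnet network: 94.95.0.0
Test IP AND mask: 94.95.0.0
Yes, 94.95.1.195 is in 94.95.0.0/18


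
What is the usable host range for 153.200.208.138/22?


Network: 153.200.208.0
Broadcast: 153.200.211.255
First usable = network + 1
Last usable = broadcast - 1
Range: 153.200.208.1 to 153.200.211.254


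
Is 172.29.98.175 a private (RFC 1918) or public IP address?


RFC 1918 private ranges:
  10.0.0.0/8 (10.0.0.0 - 10.255.255.255)
  172.16.0.0/12 (172.16.0.0 - 172.31.255.255)
  192.168.0.0/16 (192.168.0.0 - 192.168.255.255)
Private (in 172.16.0.0/12)


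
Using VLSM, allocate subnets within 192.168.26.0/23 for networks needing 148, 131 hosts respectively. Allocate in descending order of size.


148 hosts -> /24 (254 usable): 192.168.26.0/24
131 hosts -> /24 (254 usable): 192.168.27.0/24
Allocation: 192.168.26.0/24 (148 hosts, 254 usable); 192.168.27.0/24 (131 hosts, 254 usable)


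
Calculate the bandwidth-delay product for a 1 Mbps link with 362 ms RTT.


BDP = bandwidth * RTT
= 1 Mbps * 362 ms
= 1 * 1e6 * 362 / 1000 bits
= 362000 bits
= 45250 bytes
= 44.1895 KB
BDP = 362000 bits (45250 bytes)


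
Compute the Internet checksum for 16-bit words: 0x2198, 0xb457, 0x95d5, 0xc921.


Sum all words (with carry folding):
+ 0x2198 = 0x2198
+ 0xb457 = 0xd5ef
+ 0x95d5 = 0x6bc5
+ 0xc921 = 0x34e7
One's complement: ~0x34e7
Checksum = 0xcb18


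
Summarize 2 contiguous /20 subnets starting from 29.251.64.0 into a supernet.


Original prefix: /20
Number of subnets: 2 = 2^1
New prefix = 20 - 1 = 19
Supernet: 29.251.64.0/19


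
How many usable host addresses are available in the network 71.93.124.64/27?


Host bits = 32 - 27 = 5
Total addresses = 2^5 = 32
Usable = total - 2 (network and broadcast)
Usable hosts: 30


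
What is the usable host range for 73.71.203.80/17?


Network: 73.71.128.0
Broadcast: 73.71.255.255
First usable = network + 1
Last usable = broadcast - 1
Range: 73.71.128.1 to 73.71.255.254


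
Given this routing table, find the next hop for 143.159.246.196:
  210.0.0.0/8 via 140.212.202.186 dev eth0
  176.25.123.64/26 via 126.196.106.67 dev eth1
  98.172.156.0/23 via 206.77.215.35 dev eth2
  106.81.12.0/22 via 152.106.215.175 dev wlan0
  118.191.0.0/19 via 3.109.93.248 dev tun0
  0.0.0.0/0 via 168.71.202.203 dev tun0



Longest prefix match for 143.159.246.196:
  /8 210.0.0.0: no
  /26 176.25.123.64: no
  /23 98.172.156.0: no
  /22 106.81.12.0: no
  /19 118.191.0.0: no
  /0 0.0.0.0: MATCH
Selected: next-hop 168.71.202.203 via tun0 (matched /0)


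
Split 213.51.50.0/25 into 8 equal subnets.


New prefix = 25 + 3 = 28
Each subnet has 16 addresses
  213.51.50.0/28
  213.51.50.16/28
  213.51.50.32/28
  213.51.50.48/28
  213.51.50.64/28
  213.51.50.80/28
  213.51.50.96/28
  213.51.50.112/28
Subnets: 213.51.50.0/28, 213.51.50.16/28, 213.51.50.32/28, 213.51.50.48/28, 213.51.50.64/28, 213.51.50.80/28, 213.51.50.96/28, 213.51.50.112/28


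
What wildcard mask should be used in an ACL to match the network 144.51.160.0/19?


Subnet mask: 255.255.224.0
Wildcard = 255.255.255.255 - subnet mask
255 - 255 = 0
255 - 255 = 0
255 - 224 = 31
255 - 0 = 255
Wildcard: 0.0.31.255


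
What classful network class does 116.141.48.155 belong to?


First octet: 116
Binary: 01110100
0xxxxxxx -> Class A (1-126)
Class A, default mask 255.0.0.0 (/8)


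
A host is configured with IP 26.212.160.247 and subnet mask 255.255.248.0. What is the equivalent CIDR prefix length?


Binary: 11111111.11111111.11111000.00000000
Count leading 1s
Prefix: /21


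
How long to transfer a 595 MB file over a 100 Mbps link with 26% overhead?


Effective throughput = 100 * (1 - 26/100) = 74 Mbps
File size in Mb = 595 * 8 = 4760 Mb
Time = 4760 / 74
Time = 64.3243 seconds


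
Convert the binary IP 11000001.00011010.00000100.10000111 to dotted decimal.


11000001 = 193
00011010 = 26
00000100 = 4
10000111 = 135
IP: 193.26.4.135


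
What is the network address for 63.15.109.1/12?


IP:   00111111.00001111.01101101.00000001
Mask: 11111111.11110000.00000000.00000000
AND operation:
Net:  00111111.00000000.00000000.00000000
Network: 63.0.0.0/12


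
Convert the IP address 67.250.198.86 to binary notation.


67 = 01000011
250 = 11111010
198 = 11000110
86 = 01010110
Binary: 01000011.11111010.11000110.01010110


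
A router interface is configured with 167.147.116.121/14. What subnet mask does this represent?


/14 means 14 network bits, 18 host bits
Binary: 11111111111111000000000000000000
Mask: 255.252.0.0


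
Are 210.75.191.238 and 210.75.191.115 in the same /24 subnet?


Mask: 255.255.255.0
210.75.191.238 AND mask = 210.75.191.0
210.75.191.115 AND mask = 210.75.191.0
Yes, same subnet (210.75.191.0)


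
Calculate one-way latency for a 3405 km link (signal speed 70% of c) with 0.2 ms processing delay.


Speed = 0.7 * 3e5 km/s = 210000 km/s
Propagation delay = 3405 / 210000 = 0.0162 s = 16.2143 ms
Processing delay = 0.2 ms
Total one-way latency = 16.4143 ms


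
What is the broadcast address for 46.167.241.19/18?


Network: 46.167.192.0/18
Host bits = 14
Set all host bits to 1:
Broadcast: 46.167.255.255


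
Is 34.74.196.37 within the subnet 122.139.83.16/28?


Subnet network: 122.139.83.16
Test IP AND mask: 34.74.196.32
No, 34.74.196.37 is not in 122.139.83.16/28


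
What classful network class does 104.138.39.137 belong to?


First octet: 104
Binary: 01101000
0xxxxxxx -> Class A (1-126)
Class A, default mask 255.0.0.0 (/8)


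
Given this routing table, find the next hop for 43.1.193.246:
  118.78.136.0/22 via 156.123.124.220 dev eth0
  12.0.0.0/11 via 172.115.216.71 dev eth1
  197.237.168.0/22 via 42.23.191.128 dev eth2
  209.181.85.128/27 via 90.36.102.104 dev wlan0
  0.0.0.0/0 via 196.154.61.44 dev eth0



Longest prefix match for 43.1.193.246:
  /22 118.78.136.0: no
  /11 12.0.0.0: no
  /22 197.237.168.0: no
  /27 209.181.85.128: no
  /0 0.0.0.0: MATCH
Selected: next-hop 196.154.61.44 via eth0 (matched /0)


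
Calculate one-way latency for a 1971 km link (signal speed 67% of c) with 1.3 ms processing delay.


Speed = 0.67 * 3e5 km/s = 201000 km/s
Propagation delay = 1971 / 201000 = 0.0098 s = 9.806 ms
Processing delay = 1.3 ms
Total one-way latency = 11.106 ms


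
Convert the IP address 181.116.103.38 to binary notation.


181 = 10110101
116 = 01110100
103 = 01100111
38 = 00100110
Binary: 10110101.01110100.01100111.00100110


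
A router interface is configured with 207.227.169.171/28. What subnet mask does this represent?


/28 means 28 network bits, 4 host bits
Binary: 11111111111111111111111111110000
Mask: 255.255.255.240


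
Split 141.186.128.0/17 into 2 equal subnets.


New prefix = 17 + 1 = 18
Each subnet has 16384 addresses
  141.186.128.0/18
  141.186.192.0/18
Subnets: 141.186.128.0/18, 141.186.192.0/18


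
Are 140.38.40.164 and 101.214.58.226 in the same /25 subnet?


Mask: 255.255.255.128
140.38.40.164 AND mask = 140.38.40.128
101.214.58.226 AND mask = 101.214.58.128
No, different subnets (140.38.40.128 vs 101.214.58.128)


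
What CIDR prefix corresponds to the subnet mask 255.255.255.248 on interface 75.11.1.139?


Binary: 11111111.11111111.11111111.11111000
Count leading 1s
Prefix: /29


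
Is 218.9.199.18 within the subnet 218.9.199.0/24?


Subnet network: 218.9.199.0
Test IP AND mask: 218.9.199.0
Yes, 218.9.199.18 is in 218.9.199.0/24


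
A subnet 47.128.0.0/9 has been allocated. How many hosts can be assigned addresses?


Host bits = 32 - 9 = 23
Total addresses = 2^23 = 8388608
Usable = total - 2 (network and broadcast)
Usable hosts: 8388606


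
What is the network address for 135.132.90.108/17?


IP:   10000111.10000100.01011010.01101100
Mask: 11111111.11111111.10000000.00000000
AND operation:
Net:  10000111.10000100.00000000.00000000
Network: 135.132.0.0/17


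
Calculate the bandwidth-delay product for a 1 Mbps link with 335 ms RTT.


BDP = bandwidth * RTT
= 1 Mbps * 335 ms
= 1 * 1e6 * 335 / 1000 bits
= 335000 bits
= 41875 bytes
= 40.8936 KB
BDP = 335000 bits (41875 bytes)


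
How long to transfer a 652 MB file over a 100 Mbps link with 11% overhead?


Effective throughput = 100 * (1 - 11/100) = 89 Mbps
File size in Mb = 652 * 8 = 5216 Mb
Time = 5216 / 89
Time = 58.6067 seconds


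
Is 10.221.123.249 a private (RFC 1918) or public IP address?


RFC 1918 private ranges:
  10.0.0.0/8 (10.0.0.0 - 10.255.255.255)
  172.16.0.0/12 (172.16.0.0 - 172.31.255.255)
  192.168.0.0/16 (192.168.0.0 - 192.168.255.255)
Private (in 10.0.0.0/8)


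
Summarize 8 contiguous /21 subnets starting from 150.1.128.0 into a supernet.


Original prefix: /21
Number of subnets: 8 = 2^3
New prefix = 21 - 3 = 18
Supernet: 150.1.128.0/18


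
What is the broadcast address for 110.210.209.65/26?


Network: 110.210.209.64/26
Host bits = 6
Set all host bits to 1:
Broadcast: 110.210.209.127


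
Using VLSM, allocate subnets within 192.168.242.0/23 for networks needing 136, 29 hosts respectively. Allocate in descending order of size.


136 hosts -> /24 (254 usable): 192.168.242.0/24
29 hosts -> /27 (30 usable): 192.168.243.0/27
Allocation: 192.168.242.0/24 (136 hosts, 254 usable); 192.168.243.0/27 (29 hosts, 30 usable)


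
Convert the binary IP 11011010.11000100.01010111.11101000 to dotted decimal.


11011010 = 218
11000100 = 196
01010111 = 87
11101000 = 232
IP: 218.196.87.232


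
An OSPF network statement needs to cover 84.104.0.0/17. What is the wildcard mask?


Subnet mask: 255.255.128.0
Wildcard = 255.255.255.255 - subnet mask
255 - 255 = 0
255 - 255 = 0
255 - 128 = 127
255 - 0 = 255
Wildcard: 0.0.127.255


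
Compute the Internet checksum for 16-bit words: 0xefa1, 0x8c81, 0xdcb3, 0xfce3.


Sum all words (with carry folding):
+ 0xefa1 = 0xefa1
+ 0x8c81 = 0x7c23
+ 0xdcb3 = 0x58d7
+ 0xfce3 = 0x55bb
One's complement: ~0x55bb
Checksum = 0xaa44


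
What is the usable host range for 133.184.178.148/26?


Network: 133.184.178.128
Broadcast: 133.184.178.191
First usable = network + 1
Last usable = broadcast - 1
Range: 133.184.178.129 to 133.184.178.190


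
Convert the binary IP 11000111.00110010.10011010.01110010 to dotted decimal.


11000111 = 199
00110010 = 50
10011010 = 154
01110010 = 114
IP: 199.50.154.114


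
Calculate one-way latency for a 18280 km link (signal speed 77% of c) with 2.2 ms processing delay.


Speed = 0.77 * 3e5 km/s = 231000 km/s
Propagation delay = 18280 / 231000 = 0.0791 s = 79.1342 ms
Processing delay = 2.2 ms
Total one-way latency = 81.3342 ms


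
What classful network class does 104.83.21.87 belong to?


First octet: 104
Binary: 01101000
0xxxxxxx -> Class A (1-126)
Class A, default mask 255.0.0.0 (/8)


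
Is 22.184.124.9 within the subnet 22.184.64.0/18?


Subnet network: 22.184.64.0
Test IP AND mask: 22.184.64.0
Yes, 22.184.124.9 is in 22.184.64.0/18


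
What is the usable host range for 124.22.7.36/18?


Network: 124.22.0.0
Broadcast: 124.22.63.255
First usable = network + 1
Last usable = broadcast - 1
Range: 124.22.0.1 to 124.22.63.254


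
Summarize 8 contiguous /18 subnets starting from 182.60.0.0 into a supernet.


Original prefix: /18
Number of subnets: 8 = 2^3
New prefix = 18 - 3 = 15
Supernet: 182.60.0.0/15


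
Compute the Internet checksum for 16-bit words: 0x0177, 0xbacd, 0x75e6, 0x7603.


Sum all words (with carry folding):
+ 0x0177 = 0x0177
+ 0xbacd = 0xbc44
+ 0x75e6 = 0x322b
+ 0x7603 = 0xa82e
One's complement: ~0xa82e
Checksum = 0x57d1


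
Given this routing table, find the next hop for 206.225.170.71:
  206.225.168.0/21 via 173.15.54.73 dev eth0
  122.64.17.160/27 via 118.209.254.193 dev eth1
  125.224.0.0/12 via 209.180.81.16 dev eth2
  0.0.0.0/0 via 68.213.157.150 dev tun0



Longest prefix match for 206.225.170.71:
  /21 206.225.168.0: MATCH
  /27 122.64.17.160: no
  /12 125.224.0.0: no
  /0 0.0.0.0: MATCH
Selected: next-hop 173.15.54.73 via eth0 (matched /21)


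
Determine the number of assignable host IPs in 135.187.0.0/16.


Host bits = 32 - 16 = 16
Total addresses = 2^16 = 65536
Usable = total - 2 (network and broadcast)
Usable hosts: 65534


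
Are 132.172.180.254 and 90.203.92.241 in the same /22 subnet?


Mask: 255.255.252.0
132.172.180.254 AND mask = 132.172.180.0
90.203.92.241 AND mask = 90.203.92.0
No, different subnets (132.172.180.0 vs 90.203.92.0)


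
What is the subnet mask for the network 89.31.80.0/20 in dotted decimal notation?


/20 means 20 network bits, 12 host bits
Binary: 11111111111111111111000000000000
Mask: 255.255.240.0


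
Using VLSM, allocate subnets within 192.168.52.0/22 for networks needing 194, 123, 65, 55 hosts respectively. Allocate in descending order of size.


194 hosts -> /24 (254 usable): 192.168.52.0/24
123 hosts -> /25 (126 usable): 192.168.53.0/25
65 hosts -> /25 (126 usable): 192.168.53.128/25
55 hosts -> /26 (62 usable): 192.168.54.0/26
Allocation: 192.168.52.0/24 (194 hosts, 254 usable); 192.168.53.0/25 (123 hosts, 126 usable); 192.168.53.128/25 (65 hosts, 126 usable); 192.168.54.0/26 (55 hosts, 62 usable)


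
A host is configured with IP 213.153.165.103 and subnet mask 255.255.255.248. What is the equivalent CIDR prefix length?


Binary: 11111111.11111111.11111111.11111000
Count leading 1s
Prefix: /29


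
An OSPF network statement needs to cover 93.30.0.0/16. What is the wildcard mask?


Subnet mask: 255.255.0.0
Wildcard = 255.255.255.255 - subnet mask
255 - 255 = 0
255 - 255 = 0
255 - 0 = 255
255 - 0 = 255
Wildcard: 0.0.255.255


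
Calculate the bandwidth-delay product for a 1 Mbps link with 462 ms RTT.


BDP = bandwidth * RTT
= 1 Mbps * 462 ms
= 1 * 1e6 * 462 / 1000 bits
= 462000 bits
= 57750 bytes
= 56.3965 KB
BDP = 462000 bits (57750 bytes)


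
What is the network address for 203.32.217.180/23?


IP:   11001011.00100000.11011001.10110100
Mask: 11111111.11111111.11111110.00000000
AND operation:
Net:  11001011.00100000.11011000.00000000
Network: 203.32.216.0/23


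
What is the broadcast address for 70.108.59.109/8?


Network: 70.0.0.0/8
Host bits = 24
Set all host bits to 1:
Broadcast: 70.255.255.255


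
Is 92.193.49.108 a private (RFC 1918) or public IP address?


RFC 1918 private ranges:
  10.0.0.0/8 (10.0.0.0 - 10.255.255.255)
  172.16.0.0/12 (172.16.0.0 - 172.31.255.255)
  192.168.0.0/16 (192.168.0.0 - 192.168.255.255)
Public (not in any RFC 1918 range)


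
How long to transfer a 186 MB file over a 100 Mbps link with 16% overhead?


Effective throughput = 100 * (1 - 16/100) = 84 Mbps
File size in Mb = 186 * 8 = 1488 Mb
Time = 1488 / 84
Time = 17.7143 seconds


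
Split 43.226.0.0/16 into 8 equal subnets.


New prefix = 16 + 3 = 19
Each subnet has 8192 addresses
  43.226.0.0/19
  43.226.32.0/19
  43.226.64.0/19
  43.226.96.0/19
  43.226.128.0/19
  43.226.160.0/19
  43.226.192.0/19
  43.226.224.0/19
Subnets: 43.226.0.0/19, 43.226.32.0/19, 43.226.64.0/19, 43.226.96.0/19, 43.226.128.0/19, 43.226.160.0/19, 43.226.192.0/19, 43.226.224.0/19


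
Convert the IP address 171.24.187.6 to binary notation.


171 = 10101011
24 = 00011000
187 = 10111011
6 = 00000110
Binary: 10101011.00011000.10111011.00000110


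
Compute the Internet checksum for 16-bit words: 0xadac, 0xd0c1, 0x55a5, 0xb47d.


Sum all words (with carry folding):
+ 0xadac = 0xadac
+ 0xd0c1 = 0x7e6e
+ 0x55a5 = 0xd413
+ 0xb47d = 0x8891
One's complement: ~0x8891
Checksum = 0x776e


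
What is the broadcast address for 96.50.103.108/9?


Network: 96.0.0.0/9
Host bits = 23
Set all host bits to 1:
Broadcast: 96.127.255.255


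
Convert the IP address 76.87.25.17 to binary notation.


76 = 01001100
87 = 01010111
25 = 00011001
17 = 00010001
Binary: 01001100.01010111.00011001.00010001


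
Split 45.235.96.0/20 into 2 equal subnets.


New prefix = 20 + 1 = 21
Each subnet has 2048 addresses
  45.235.96.0/21
  45.235.104.0/21
Subnets: 45.235.96.0/21, 45.235.104.0/21


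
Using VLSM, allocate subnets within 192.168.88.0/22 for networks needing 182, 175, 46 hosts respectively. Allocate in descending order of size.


182 hosts -> /24 (254 usable): 192.168.88.0/24
175 hosts -> /24 (254 usable): 192.168.89.0/24
46 hosts -> /26 (62 usable): 192.168.90.0/26
Allocation: 192.168.88.0/24 (182 hosts, 254 usable); 192.168.89.0/24 (175 hosts, 254 usable); 192.168.90.0/26 (46 hosts, 62 usable)


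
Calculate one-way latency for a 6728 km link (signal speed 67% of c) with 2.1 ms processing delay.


Speed = 0.67 * 3e5 km/s = 201000 km/s
Propagation delay = 6728 / 201000 = 0.0335 s = 33.4726 ms
Processing delay = 2.1 ms
Total one-way latency = 35.5726 ms


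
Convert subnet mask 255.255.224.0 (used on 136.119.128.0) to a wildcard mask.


Subnet mask: 255.255.224.0
Wildcard = 255.255.255.255 - subnet mask
255 - 255 = 0
255 - 255 = 0
255 - 224 = 31
255 - 0 = 255
Wildcard: 0.0.31.255


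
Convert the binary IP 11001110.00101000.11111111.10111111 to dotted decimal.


11001110 = 206
00101000 = 40
11111111 = 255
10111111 = 191
IP: 206.40.255.191


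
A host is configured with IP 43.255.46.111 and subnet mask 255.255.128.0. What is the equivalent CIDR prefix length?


Binary: 11111111.11111111.10000000.00000000
Count leading 1s
Prefix: /17


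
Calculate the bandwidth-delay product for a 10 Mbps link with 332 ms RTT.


BDP = bandwidth * RTT
= 10 Mbps * 332 ms
= 10 * 1e6 * 332 / 1000 bits
= 3320000 bits
= 415000 bytes
= 405.2734 KB
BDP = 3320000 bits (415000 bytes)


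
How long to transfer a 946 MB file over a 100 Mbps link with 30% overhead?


Effective throughput = 100 * (1 - 30/100) = 70 Mbps
File size in Mb = 946 * 8 = 7568 Mb
Time = 7568 / 70
Time = 108.1143 seconds


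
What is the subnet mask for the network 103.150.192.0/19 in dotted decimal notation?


/19 means 19 network bits, 13 host bits
Binary: 11111111111111111110000000000000
Mask: 255.255.224.0


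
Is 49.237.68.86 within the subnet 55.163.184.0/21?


Subnet network: 55.163.184.0
Test IP AND mask: 49.237.64.0
No, 49.237.68.86 is not in 55.163.184.0/21


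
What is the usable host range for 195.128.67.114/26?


Network: 195.128.67.64
Broadcast: 195.128.67.127
First usable = network + 1
Last usable = broadcast - 1
Range: 195.128.67.65 to 195.128.67.126


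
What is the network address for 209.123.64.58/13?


IP:   11010001.01111011.01000000.00111010
Mask: 11111111.11111000.00000000.00000000
AND operation:
Net:  11010001.01111000.00000000.00000000
Network: 209.120.0.0/13


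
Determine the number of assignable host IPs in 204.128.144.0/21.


Host bits = 32 - 21 = 11
Total addresses = 2^11 = 2048
Usable = total - 2 (network and broadcast)
Usable hosts: 2046


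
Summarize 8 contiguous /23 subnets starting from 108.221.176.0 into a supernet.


Original prefix: /23
Number of subnets: 8 = 2^3
New prefix = 23 - 3 = 20
Supernet: 108.221.176.0/20


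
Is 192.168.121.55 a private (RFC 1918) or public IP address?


RFC 1918 private ranges:
  10.0.0.0/8 (10.0.0.0 - 10.255.255.255)
  172.16.0.0/12 (172.16.0.0 - 172.31.255.255)
  192.168.0.0/16 (192.168.0.0 - 192.168.255.255)
Private (in 192.168.0.0/16)


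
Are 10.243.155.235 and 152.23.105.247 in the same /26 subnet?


Mask: 255.255.255.192
10.243.155.235 AND mask = 10.243.155.192
152.23.105.247 AND mask = 152.23.105.192
No, different subnets (10.243.155.192 vs 152.23.105.192)


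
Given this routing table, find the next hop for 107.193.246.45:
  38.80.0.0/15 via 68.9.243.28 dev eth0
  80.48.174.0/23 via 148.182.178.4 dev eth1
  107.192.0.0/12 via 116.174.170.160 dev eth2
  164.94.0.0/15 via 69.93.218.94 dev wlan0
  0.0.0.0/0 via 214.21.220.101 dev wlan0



Longest prefix match for 107.193.246.45:
  /15 38.80.0.0: no
  /23 80.48.174.0: no
  /12 107.192.0.0: MATCH
  /15 164.94.0.0: no
  /0 0.0.0.0: MATCH
Selected: next-hop 116.174.170.160 via eth2 (matched /12)


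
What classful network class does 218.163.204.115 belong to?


First octet: 218
Binary: 11011010
110xxxxx -> Class C (192-223)
Class C, default mask 255.255.255.0 (/24)


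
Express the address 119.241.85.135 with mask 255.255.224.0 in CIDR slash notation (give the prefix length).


Binary: 11111111.11111111.11100000.00000000
Count leading 1s
Prefix: /19


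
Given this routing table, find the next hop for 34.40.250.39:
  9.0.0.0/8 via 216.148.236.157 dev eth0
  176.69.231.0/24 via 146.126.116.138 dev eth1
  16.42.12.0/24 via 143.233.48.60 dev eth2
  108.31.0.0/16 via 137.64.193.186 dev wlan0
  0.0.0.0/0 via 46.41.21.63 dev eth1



Longest prefix match for 34.40.250.39:
  /8 9.0.0.0: no
  /24 176.69.231.0: no
  /24 16.42.12.0: no
  /16 108.31.0.0: no
  /0 0.0.0.0: MATCH
Selected: next-hop 46.41.21.63 via eth1 (matched /0)


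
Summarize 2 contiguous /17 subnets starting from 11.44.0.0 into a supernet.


Original prefix: /17
Number of subnets: 2 = 2^1
New prefix = 17 - 1 = 16
Supernet: 11.44.0.0/16


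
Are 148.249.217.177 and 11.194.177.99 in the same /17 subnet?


Mask: 255.255.128.0
148.249.217.177 AND mask = 148.249.128.0
11.194.177.99 AND mask = 11.194.128.0
No, different subnets (148.249.128.0 vs 11.194.128.0)


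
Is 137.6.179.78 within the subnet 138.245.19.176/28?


Subnet network: 138.245.19.176
Test IP AND mask: 137.6.179.64
No, 137.6.179.78 is not in 138.245.19.176/28


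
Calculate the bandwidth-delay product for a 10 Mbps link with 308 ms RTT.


BDP = bandwidth * RTT
= 10 Mbps * 308 ms
= 10 * 1e6 * 308 / 1000 bits
= 3080000 bits
= 385000 bytes
= 375.9766 KB
BDP = 3080000 bits (385000 bytes)


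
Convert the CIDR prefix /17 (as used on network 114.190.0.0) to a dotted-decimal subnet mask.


/17 means 17 network bits, 15 host bits
Binary: 11111111111111111000000000000000
Mask: 255.255.128.0


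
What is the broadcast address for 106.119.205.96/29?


Network: 106.119.205.96/29
Host bits = 3
Set all host bits to 1:
Broadcast: 106.119.205.103


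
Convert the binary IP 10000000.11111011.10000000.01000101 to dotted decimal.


10000000 = 128
11111011 = 251
10000000 = 128
01000101 = 69
IP: 128.251.128.69


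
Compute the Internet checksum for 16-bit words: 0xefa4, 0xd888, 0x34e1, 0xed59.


Sum all words (with carry folding):
+ 0xefa4 = 0xefa4
+ 0xd888 = 0xc82d
+ 0x34e1 = 0xfd0e
+ 0xed59 = 0xea68
One's complement: ~0xea68
Checksum = 0x1597


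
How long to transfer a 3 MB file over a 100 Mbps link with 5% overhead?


Effective throughput = 100 * (1 - 5/100) = 95 Mbps
File size in Mb = 3 * 8 = 24 Mb
Time = 24 / 95
Time = 0.2526 seconds


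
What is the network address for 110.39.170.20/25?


IP:   01101110.00100111.10101010.00010100
Mask: 11111111.11111111.11111111.10000000
AND operation:
Net:  01101110.00100111.10101010.00000000
Network: 110.39.170.0/25


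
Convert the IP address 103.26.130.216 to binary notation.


103 = 01100111
26 = 00011010
130 = 10000010
216 = 11011000
Binary: 01100111.00011010.10000010.11011000


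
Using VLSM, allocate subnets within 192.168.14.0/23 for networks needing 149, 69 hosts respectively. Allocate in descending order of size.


149 hosts -> /24 (254 usable): 192.168.14.0/24
69 hosts -> /25 (126 usable): 192.168.15.0/25
Allocation: 192.168.14.0/24 (149 hosts, 254 usable); 192.168.15.0/25 (69 hosts, 126 usable)


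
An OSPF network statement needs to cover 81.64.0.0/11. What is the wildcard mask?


Subnet mask: 255.224.0.0
Wildcard = 255.255.255.255 - subnet mask
255 - 255 = 0
255 - 224 = 31
255 - 0 = 255
255 - 0 = 255
Wildcard: 0.31.255.255


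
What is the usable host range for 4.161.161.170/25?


Network: 4.161.161.128
Broadcast: 4.161.161.255
First usable = network + 1
Last usable = broadcast - 1
Range: 4.161.161.129 to 4.161.161.254


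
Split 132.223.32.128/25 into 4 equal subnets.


New prefix = 25 + 2 = 27
Each subnet has 32 addresses
  132.223.32.128/27
  132.223.32.160/27
  132.223.32.192/27
  132.223.32.224/27
Subnets: 132.223.32.128/27, 132.223.32.160/27, 132.223.32.192/27, 132.223.32.224/27


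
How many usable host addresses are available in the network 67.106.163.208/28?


Host bits = 32 - 28 = 4
Total addresses = 2^4 = 16
Usable = total - 2 (network and broadcast)
Usable hosts: 14


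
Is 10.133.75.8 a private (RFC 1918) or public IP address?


RFC 1918 private ranges:
  10.0.0.0/8 (10.0.0.0 - 10.255.255.255)
  172.16.0.0/12 (172.16.0.0 - 172.31.255.255)
  192.168.0.0/16 (192.168.0.0 - 192.168.255.255)
Private (in 10.0.0.0/8)


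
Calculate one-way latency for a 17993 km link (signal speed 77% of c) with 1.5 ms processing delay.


Speed = 0.77 * 3e5 km/s = 231000 km/s
Propagation delay = 17993 / 231000 = 0.0779 s = 77.8918 ms
Processing delay = 1.5 ms
Total one-way latency = 79.3918 ms


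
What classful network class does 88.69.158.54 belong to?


First octet: 88
Binary: 01011000
0xxxxxxx -> Class A (1-126)
Class A, default mask 255.0.0.0 (/8)


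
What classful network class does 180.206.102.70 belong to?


First octet: 180
Binary: 10110100
10xxxxxx -> Class B (128-191)
Class B, default mask 255.255.0.0 (/16)


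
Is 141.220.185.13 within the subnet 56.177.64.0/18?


Subnet network: 56.177.64.0
Test IP AND mask: 141.220.128.0
No, 141.220.185.13 is not in 56.177.64.0/18


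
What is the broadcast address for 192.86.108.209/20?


Network: 192.86.96.0/20
Host bits = 12
Set all host bits to 1:
Broadcast: 192.86.111.255


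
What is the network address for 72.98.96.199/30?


IP:   01001000.01100010.01100000.11000111
Mask: 11111111.11111111.11111111.11111100
AND operation:
Net:  01001000.01100010.01100000.11000100
Network: 72.98.96.196/30


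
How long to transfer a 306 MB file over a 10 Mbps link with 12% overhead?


Effective throughput = 10 * (1 - 12/100) = 8.8 Mbps
File size in Mb = 306 * 8 = 2448 Mb
Time = 2448 / 8.8
Time = 278.1818 seconds


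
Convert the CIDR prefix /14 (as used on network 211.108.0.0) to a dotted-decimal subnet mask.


/14 means 14 network bits, 18 host bits
Binary: 11111111111111000000000000000000
Mask: 255.252.0.0


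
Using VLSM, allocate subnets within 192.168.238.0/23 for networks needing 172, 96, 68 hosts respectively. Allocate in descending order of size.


172 hosts -> /24 (254 usable): 192.168.238.0/24
96 hosts -> /25 (126 usable): 192.168.239.0/25
68 hosts -> /25 (126 usable): 192.168.239.128/25
Allocation: 192.168.238.0/24 (172 hosts, 254 usable); 192.168.239.0/25 (96 hosts, 126 usable); 192.168.239.128/25 (68 hosts, 126 usable)


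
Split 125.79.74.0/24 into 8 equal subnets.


New prefix = 24 + 3 = 27
Each subnet has 32 addresses
  125.79.74.0/27
  125.79.74.32/27
  125.79.74.64/27
  125.79.74.96/27
  125.79.74.128/27
  125.79.74.160/27
  125.79.74.192/27
  125.79.74.224/27
Subnets: 125.79.74.0/27, 125.79.74.32/27, 125.79.74.64/27, 125.79.74.96/27, 125.79.74.128/27, 125.79.74.160/27, 125.79.74.192/27, 125.79.74.224/27


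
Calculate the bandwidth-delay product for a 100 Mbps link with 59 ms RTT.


BDP = bandwidth * RTT
= 100 Mbps * 59 ms
= 100 * 1e6 * 59 / 1000 bits
= 5900000 bits
= 737500 bytes
= 720.2148 KB
BDP = 5900000 bits (737500 bytes)


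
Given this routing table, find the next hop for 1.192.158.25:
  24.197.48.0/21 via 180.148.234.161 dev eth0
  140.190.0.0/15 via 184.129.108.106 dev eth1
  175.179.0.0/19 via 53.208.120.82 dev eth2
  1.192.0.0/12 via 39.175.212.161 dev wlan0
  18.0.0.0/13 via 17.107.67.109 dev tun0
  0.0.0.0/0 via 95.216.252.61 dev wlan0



Longest prefix match for 1.192.158.25:
  /21 24.197.48.0: no
  /15 140.190.0.0: no
  /19 175.179.0.0: no
  /12 1.192.0.0: MATCH
  /13 18.0.0.0: no
  /0 0.0.0.0: MATCH
Selected: next-hop 39.175.212.161 via wlan0 (matched /12)


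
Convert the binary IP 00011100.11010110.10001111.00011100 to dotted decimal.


00011100 = 28
11010110 = 214
10001111 = 143
00011100 = 28
IP: 28.214.143.28


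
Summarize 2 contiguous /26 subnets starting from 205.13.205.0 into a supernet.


Original prefix: /26
Number of subnets: 2 = 2^1
New prefix = 26 - 1 = 25
Supernet: 205.13.205.0/25


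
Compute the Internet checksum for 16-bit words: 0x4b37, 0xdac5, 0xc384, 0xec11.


Sum all words (with carry folding):
+ 0x4b37 = 0x4b37
+ 0xdac5 = 0x25fd
+ 0xc384 = 0xe981
+ 0xec11 = 0xd593
One's complement: ~0xd593
Checksum = 0x2a6c


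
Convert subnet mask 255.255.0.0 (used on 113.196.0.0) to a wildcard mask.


Subnet mask: 255.255.0.0
Wildcard = 255.255.255.255 - subnet mask
255 - 255 = 0
255 - 255 = 0
255 - 0 = 255
255 - 0 = 255
Wildcard: 0.0.255.255


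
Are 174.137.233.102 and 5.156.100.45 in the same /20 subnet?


Mask: 255.255.240.0
174.137.233.102 AND mask = 174.137.224.0
5.156.100.45 AND mask = 5.156.96.0
No, different subnets (174.137.224.0 vs 5.156.96.0)


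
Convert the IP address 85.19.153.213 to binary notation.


85 = 01010101
19 = 00010011
153 = 10011001
213 = 11010101
Binary: 01010101.00010011.10011001.11010101


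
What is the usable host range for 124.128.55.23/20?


Network: 124.128.48.0
Broadcast: 124.128.63.255
First usable = network + 1
Last usable = broadcast - 1
Range: 124.128.48.1 to 124.128.63.254


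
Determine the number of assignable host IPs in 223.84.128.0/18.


Host bits = 32 - 18 = 14
Total addresses = 2^14 = 16384
Usable = total - 2 (network and broadcast)
Usable hosts: 16382


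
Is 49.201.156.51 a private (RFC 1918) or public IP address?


RFC 1918 private ranges:
  10.0.0.0/8 (10.0.0.0 - 10.255.255.255)
  172.16.0.0/12 (172.16.0.0 - 172.31.255.255)
  192.168.0.0/16 (192.168.0.0 - 192.168.255.255)
Public (not in any RFC 1918 range)


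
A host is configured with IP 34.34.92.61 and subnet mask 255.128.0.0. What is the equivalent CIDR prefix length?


Binary: 11111111.10000000.00000000.00000000
Count leading 1s
Prefix: /9


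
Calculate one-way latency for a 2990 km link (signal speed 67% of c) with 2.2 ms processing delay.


Speed = 0.67 * 3e5 km/s = 201000 km/s
Propagation delay = 2990 / 201000 = 0.0149 s = 14.8756 ms
Processing delay = 2.2 ms
Total one-way latency = 17.0756 ms


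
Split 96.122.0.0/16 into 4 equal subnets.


New prefix = 16 + 2 = 18
Each subnet has 16384 addresses
  96.122.0.0/18
  96.122.64.0/18
  96.122.128.0/18
  96.122.192.0/18
Subnets: 96.122.0.0/18, 96.122.64.0/18, 96.122.128.0/18, 96.122.192.0/18


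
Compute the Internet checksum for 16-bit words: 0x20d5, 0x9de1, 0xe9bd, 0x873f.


Sum all words (with carry folding):
+ 0x20d5 = 0x20d5
+ 0x9de1 = 0xbeb6
+ 0xe9bd = 0xa874
+ 0x873f = 0x2fb4
One's complement: ~0x2fb4
Checksum = 0xd04b


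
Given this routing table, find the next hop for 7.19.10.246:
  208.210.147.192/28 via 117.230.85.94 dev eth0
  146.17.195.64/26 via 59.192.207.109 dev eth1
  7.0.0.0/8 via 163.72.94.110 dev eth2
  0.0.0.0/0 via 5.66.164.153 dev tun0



Longest prefix match for 7.19.10.246:
  /28 208.210.147.192: no
  /26 146.17.195.64: no
  /8 7.0.0.0: MATCH
  /0 0.0.0.0: MATCH
Selected: next-hop 163.72.94.110 via eth2 (matched /8)


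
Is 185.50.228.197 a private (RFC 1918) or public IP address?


RFC 1918 private ranges:
  10.0.0.0/8 (10.0.0.0 - 10.255.255.255)
  172.16.0.0/12 (172.16.0.0 - 172.31.255.255)
  192.168.0.0/16 (192.168.0.0 - 192.168.255.255)
Public (not in any RFC 1918 range)


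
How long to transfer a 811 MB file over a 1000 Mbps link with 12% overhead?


Effective throughput = 1000 * (1 - 12/100) = 880 Mbps
File size in Mb = 811 * 8 = 6488 Mb
Time = 6488 / 880
Time = 7.3727 seconds


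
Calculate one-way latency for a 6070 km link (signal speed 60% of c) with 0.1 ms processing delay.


Speed = 0.6 * 3e5 km/s = 180000 km/s
Propagation delay = 6070 / 180000 = 0.0337 s = 33.7222 ms
Processing delay = 0.1 ms
Total one-way latency = 33.8222 ms
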